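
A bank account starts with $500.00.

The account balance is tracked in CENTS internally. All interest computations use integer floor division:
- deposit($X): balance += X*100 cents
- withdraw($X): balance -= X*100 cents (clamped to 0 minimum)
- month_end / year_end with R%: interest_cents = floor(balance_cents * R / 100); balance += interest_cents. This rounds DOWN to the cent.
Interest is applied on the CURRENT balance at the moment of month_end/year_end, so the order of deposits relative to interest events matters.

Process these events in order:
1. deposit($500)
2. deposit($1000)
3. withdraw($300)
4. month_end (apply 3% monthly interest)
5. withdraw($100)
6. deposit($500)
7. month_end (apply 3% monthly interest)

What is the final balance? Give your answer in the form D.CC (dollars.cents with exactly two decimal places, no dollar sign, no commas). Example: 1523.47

After 1 (deposit($500)): balance=$1000.00 total_interest=$0.00
After 2 (deposit($1000)): balance=$2000.00 total_interest=$0.00
After 3 (withdraw($300)): balance=$1700.00 total_interest=$0.00
After 4 (month_end (apply 3% monthly interest)): balance=$1751.00 total_interest=$51.00
After 5 (withdraw($100)): balance=$1651.00 total_interest=$51.00
After 6 (deposit($500)): balance=$2151.00 total_interest=$51.00
After 7 (month_end (apply 3% monthly interest)): balance=$2215.53 total_interest=$115.53

Answer: 2215.53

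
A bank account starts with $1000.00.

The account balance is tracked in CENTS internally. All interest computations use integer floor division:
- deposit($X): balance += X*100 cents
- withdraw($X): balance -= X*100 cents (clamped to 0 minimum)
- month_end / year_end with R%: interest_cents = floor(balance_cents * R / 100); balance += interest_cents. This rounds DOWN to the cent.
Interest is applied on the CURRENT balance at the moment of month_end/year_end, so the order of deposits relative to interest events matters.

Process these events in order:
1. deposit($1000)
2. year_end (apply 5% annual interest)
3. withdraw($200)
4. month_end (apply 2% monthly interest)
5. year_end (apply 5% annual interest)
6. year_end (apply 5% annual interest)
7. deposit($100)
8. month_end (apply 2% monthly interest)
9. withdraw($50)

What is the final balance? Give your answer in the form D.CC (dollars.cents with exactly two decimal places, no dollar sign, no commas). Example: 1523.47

Answer: 2231.37

Derivation:
After 1 (deposit($1000)): balance=$2000.00 total_interest=$0.00
After 2 (year_end (apply 5% annual interest)): balance=$2100.00 total_interest=$100.00
After 3 (withdraw($200)): balance=$1900.00 total_interest=$100.00
After 4 (month_end (apply 2% monthly interest)): balance=$1938.00 total_interest=$138.00
After 5 (year_end (apply 5% annual interest)): balance=$2034.90 total_interest=$234.90
After 6 (year_end (apply 5% annual interest)): balance=$2136.64 total_interest=$336.64
After 7 (deposit($100)): balance=$2236.64 total_interest=$336.64
After 8 (month_end (apply 2% monthly interest)): balance=$2281.37 total_interest=$381.37
After 9 (withdraw($50)): balance=$2231.37 total_interest=$381.37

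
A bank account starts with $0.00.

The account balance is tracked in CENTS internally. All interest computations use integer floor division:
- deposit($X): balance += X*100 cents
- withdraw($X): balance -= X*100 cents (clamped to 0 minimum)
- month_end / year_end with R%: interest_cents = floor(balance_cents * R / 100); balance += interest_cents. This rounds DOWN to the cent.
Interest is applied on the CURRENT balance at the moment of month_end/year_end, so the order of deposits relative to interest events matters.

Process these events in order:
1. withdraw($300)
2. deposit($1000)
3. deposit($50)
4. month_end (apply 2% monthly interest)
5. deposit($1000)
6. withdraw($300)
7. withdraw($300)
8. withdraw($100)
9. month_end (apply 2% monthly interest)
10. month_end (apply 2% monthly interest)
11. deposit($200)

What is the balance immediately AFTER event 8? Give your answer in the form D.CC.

After 1 (withdraw($300)): balance=$0.00 total_interest=$0.00
After 2 (deposit($1000)): balance=$1000.00 total_interest=$0.00
After 3 (deposit($50)): balance=$1050.00 total_interest=$0.00
After 4 (month_end (apply 2% monthly interest)): balance=$1071.00 total_interest=$21.00
After 5 (deposit($1000)): balance=$2071.00 total_interest=$21.00
After 6 (withdraw($300)): balance=$1771.00 total_interest=$21.00
After 7 (withdraw($300)): balance=$1471.00 total_interest=$21.00
After 8 (withdraw($100)): balance=$1371.00 total_interest=$21.00

Answer: 1371.00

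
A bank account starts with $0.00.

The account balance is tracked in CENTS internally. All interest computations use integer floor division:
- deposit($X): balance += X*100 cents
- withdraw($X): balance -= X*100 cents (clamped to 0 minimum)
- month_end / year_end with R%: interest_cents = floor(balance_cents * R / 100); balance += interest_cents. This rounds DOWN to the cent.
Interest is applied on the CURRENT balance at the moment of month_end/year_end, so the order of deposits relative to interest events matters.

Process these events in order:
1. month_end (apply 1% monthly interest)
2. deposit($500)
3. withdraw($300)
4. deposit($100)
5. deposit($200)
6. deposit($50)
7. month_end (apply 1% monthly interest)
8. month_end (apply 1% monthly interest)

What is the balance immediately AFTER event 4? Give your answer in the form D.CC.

After 1 (month_end (apply 1% monthly interest)): balance=$0.00 total_interest=$0.00
After 2 (deposit($500)): balance=$500.00 total_interest=$0.00
After 3 (withdraw($300)): balance=$200.00 total_interest=$0.00
After 4 (deposit($100)): balance=$300.00 total_interest=$0.00

Answer: 300.00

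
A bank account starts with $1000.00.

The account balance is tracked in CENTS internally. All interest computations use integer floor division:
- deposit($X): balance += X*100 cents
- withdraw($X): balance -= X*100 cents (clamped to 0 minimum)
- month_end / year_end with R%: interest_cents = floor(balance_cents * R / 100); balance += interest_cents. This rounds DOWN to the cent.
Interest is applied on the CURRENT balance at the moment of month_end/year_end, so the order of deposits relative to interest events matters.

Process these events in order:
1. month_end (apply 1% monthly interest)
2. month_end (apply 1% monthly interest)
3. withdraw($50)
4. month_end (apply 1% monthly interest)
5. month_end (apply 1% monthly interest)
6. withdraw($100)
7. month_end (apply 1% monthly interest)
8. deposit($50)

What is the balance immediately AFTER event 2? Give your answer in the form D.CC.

Answer: 1020.10

Derivation:
After 1 (month_end (apply 1% monthly interest)): balance=$1010.00 total_interest=$10.00
After 2 (month_end (apply 1% monthly interest)): balance=$1020.10 total_interest=$20.10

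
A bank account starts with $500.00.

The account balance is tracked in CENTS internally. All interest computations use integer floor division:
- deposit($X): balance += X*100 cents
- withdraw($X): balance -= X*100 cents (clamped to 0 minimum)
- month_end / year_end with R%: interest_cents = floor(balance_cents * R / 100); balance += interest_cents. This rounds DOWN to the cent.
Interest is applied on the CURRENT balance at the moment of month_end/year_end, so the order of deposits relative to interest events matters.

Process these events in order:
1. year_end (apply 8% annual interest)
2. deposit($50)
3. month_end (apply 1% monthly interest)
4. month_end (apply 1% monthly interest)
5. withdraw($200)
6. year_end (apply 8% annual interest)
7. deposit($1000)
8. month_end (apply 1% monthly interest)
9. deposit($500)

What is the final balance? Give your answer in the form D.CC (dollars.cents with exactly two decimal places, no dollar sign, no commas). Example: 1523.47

After 1 (year_end (apply 8% annual interest)): balance=$540.00 total_interest=$40.00
After 2 (deposit($50)): balance=$590.00 total_interest=$40.00
After 3 (month_end (apply 1% monthly interest)): balance=$595.90 total_interest=$45.90
After 4 (month_end (apply 1% monthly interest)): balance=$601.85 total_interest=$51.85
After 5 (withdraw($200)): balance=$401.85 total_interest=$51.85
After 6 (year_end (apply 8% annual interest)): balance=$433.99 total_interest=$83.99
After 7 (deposit($1000)): balance=$1433.99 total_interest=$83.99
After 8 (month_end (apply 1% monthly interest)): balance=$1448.32 total_interest=$98.32
After 9 (deposit($500)): balance=$1948.32 total_interest=$98.32

Answer: 1948.32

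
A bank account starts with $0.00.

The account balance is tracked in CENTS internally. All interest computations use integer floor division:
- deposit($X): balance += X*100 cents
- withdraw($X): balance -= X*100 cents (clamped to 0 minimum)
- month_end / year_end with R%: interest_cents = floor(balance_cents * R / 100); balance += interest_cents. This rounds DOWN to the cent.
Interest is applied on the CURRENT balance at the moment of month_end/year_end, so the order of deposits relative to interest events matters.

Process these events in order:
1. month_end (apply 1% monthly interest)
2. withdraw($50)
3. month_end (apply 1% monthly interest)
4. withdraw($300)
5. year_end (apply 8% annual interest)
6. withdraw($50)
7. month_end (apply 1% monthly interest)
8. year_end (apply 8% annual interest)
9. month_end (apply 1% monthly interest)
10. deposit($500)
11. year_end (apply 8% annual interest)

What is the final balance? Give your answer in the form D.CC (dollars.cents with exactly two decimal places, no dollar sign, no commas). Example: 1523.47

Answer: 540.00

Derivation:
After 1 (month_end (apply 1% monthly interest)): balance=$0.00 total_interest=$0.00
After 2 (withdraw($50)): balance=$0.00 total_interest=$0.00
After 3 (month_end (apply 1% monthly interest)): balance=$0.00 total_interest=$0.00
After 4 (withdraw($300)): balance=$0.00 total_interest=$0.00
After 5 (year_end (apply 8% annual interest)): balance=$0.00 total_interest=$0.00
After 6 (withdraw($50)): balance=$0.00 total_interest=$0.00
After 7 (month_end (apply 1% monthly interest)): balance=$0.00 total_interest=$0.00
After 8 (year_end (apply 8% annual interest)): balance=$0.00 total_interest=$0.00
After 9 (month_end (apply 1% monthly interest)): balance=$0.00 total_interest=$0.00
After 10 (deposit($500)): balance=$500.00 total_interest=$0.00
After 11 (year_end (apply 8% annual interest)): balance=$540.00 total_interest=$40.00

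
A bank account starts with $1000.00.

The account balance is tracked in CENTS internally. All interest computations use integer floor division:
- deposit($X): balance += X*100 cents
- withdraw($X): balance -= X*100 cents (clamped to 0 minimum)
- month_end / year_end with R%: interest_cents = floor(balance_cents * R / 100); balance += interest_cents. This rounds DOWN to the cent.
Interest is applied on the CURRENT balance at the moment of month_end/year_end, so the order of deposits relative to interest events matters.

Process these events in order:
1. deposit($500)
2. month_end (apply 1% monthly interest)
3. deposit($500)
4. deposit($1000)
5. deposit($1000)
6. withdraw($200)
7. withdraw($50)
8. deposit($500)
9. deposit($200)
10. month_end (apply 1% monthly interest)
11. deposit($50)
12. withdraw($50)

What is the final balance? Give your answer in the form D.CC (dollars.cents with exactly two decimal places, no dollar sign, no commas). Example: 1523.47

Answer: 4509.65

Derivation:
After 1 (deposit($500)): balance=$1500.00 total_interest=$0.00
After 2 (month_end (apply 1% monthly interest)): balance=$1515.00 total_interest=$15.00
After 3 (deposit($500)): balance=$2015.00 total_interest=$15.00
After 4 (deposit($1000)): balance=$3015.00 total_interest=$15.00
After 5 (deposit($1000)): balance=$4015.00 total_interest=$15.00
After 6 (withdraw($200)): balance=$3815.00 total_interest=$15.00
After 7 (withdraw($50)): balance=$3765.00 total_interest=$15.00
After 8 (deposit($500)): balance=$4265.00 total_interest=$15.00
After 9 (deposit($200)): balance=$4465.00 total_interest=$15.00
After 10 (month_end (apply 1% monthly interest)): balance=$4509.65 total_interest=$59.65
After 11 (deposit($50)): balance=$4559.65 total_interest=$59.65
After 12 (withdraw($50)): balance=$4509.65 total_interest=$59.65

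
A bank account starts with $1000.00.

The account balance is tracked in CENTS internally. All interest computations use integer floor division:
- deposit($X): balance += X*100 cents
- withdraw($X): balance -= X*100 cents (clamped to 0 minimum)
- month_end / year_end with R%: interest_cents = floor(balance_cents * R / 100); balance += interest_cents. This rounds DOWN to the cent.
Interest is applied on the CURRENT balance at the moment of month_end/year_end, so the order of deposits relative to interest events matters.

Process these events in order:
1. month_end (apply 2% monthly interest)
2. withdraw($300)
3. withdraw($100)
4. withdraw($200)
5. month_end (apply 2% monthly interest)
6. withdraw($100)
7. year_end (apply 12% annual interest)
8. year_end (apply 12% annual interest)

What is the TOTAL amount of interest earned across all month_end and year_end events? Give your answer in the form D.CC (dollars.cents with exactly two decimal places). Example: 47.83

After 1 (month_end (apply 2% monthly interest)): balance=$1020.00 total_interest=$20.00
After 2 (withdraw($300)): balance=$720.00 total_interest=$20.00
After 3 (withdraw($100)): balance=$620.00 total_interest=$20.00
After 4 (withdraw($200)): balance=$420.00 total_interest=$20.00
After 5 (month_end (apply 2% monthly interest)): balance=$428.40 total_interest=$28.40
After 6 (withdraw($100)): balance=$328.40 total_interest=$28.40
After 7 (year_end (apply 12% annual interest)): balance=$367.80 total_interest=$67.80
After 8 (year_end (apply 12% annual interest)): balance=$411.93 total_interest=$111.93

Answer: 111.93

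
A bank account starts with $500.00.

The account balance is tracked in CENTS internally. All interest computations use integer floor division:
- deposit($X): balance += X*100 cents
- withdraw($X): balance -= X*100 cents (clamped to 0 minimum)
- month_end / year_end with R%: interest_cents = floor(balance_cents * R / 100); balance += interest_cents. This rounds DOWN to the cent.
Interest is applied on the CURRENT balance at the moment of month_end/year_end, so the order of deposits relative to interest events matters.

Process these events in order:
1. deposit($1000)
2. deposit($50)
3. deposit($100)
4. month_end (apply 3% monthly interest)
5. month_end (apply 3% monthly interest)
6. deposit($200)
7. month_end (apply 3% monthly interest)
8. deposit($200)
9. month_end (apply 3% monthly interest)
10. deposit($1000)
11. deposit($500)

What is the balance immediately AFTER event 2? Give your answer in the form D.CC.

After 1 (deposit($1000)): balance=$1500.00 total_interest=$0.00
After 2 (deposit($50)): balance=$1550.00 total_interest=$0.00

Answer: 1550.00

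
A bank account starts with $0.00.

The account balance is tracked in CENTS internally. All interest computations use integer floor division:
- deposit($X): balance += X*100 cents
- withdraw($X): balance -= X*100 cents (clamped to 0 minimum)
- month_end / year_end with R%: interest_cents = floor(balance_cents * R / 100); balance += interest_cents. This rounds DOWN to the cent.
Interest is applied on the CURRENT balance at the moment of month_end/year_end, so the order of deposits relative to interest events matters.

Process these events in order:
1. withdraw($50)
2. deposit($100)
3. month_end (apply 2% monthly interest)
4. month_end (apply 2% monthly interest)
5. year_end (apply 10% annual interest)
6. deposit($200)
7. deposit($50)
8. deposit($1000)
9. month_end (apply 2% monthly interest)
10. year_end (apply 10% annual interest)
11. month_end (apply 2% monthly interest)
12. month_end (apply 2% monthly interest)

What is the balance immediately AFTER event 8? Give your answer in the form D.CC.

Answer: 1364.44

Derivation:
After 1 (withdraw($50)): balance=$0.00 total_interest=$0.00
After 2 (deposit($100)): balance=$100.00 total_interest=$0.00
After 3 (month_end (apply 2% monthly interest)): balance=$102.00 total_interest=$2.00
After 4 (month_end (apply 2% monthly interest)): balance=$104.04 total_interest=$4.04
After 5 (year_end (apply 10% annual interest)): balance=$114.44 total_interest=$14.44
After 6 (deposit($200)): balance=$314.44 total_interest=$14.44
After 7 (deposit($50)): balance=$364.44 total_interest=$14.44
After 8 (deposit($1000)): balance=$1364.44 total_interest=$14.44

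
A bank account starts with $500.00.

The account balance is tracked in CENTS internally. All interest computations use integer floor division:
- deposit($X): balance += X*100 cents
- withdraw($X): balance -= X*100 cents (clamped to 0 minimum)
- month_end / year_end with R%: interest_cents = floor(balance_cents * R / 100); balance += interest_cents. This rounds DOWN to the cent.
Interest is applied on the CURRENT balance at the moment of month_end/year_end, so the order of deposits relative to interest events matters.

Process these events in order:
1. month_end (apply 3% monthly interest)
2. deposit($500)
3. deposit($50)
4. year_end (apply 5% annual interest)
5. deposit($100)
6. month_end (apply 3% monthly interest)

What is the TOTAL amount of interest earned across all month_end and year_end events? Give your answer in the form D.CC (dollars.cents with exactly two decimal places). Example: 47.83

After 1 (month_end (apply 3% monthly interest)): balance=$515.00 total_interest=$15.00
After 2 (deposit($500)): balance=$1015.00 total_interest=$15.00
After 3 (deposit($50)): balance=$1065.00 total_interest=$15.00
After 4 (year_end (apply 5% annual interest)): balance=$1118.25 total_interest=$68.25
After 5 (deposit($100)): balance=$1218.25 total_interest=$68.25
After 6 (month_end (apply 3% monthly interest)): balance=$1254.79 total_interest=$104.79

Answer: 104.79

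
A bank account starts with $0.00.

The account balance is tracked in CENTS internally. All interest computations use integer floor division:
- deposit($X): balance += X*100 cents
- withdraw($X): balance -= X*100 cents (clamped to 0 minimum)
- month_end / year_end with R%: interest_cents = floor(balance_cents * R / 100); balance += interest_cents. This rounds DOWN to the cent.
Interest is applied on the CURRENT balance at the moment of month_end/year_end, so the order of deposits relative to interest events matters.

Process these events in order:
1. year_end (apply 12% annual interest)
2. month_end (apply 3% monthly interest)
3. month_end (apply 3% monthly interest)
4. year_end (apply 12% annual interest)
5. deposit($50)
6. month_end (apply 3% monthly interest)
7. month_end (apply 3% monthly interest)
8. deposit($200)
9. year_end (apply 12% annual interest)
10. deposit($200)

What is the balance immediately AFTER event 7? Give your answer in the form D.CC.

After 1 (year_end (apply 12% annual interest)): balance=$0.00 total_interest=$0.00
After 2 (month_end (apply 3% monthly interest)): balance=$0.00 total_interest=$0.00
After 3 (month_end (apply 3% monthly interest)): balance=$0.00 total_interest=$0.00
After 4 (year_end (apply 12% annual interest)): balance=$0.00 total_interest=$0.00
After 5 (deposit($50)): balance=$50.00 total_interest=$0.00
After 6 (month_end (apply 3% monthly interest)): balance=$51.50 total_interest=$1.50
After 7 (month_end (apply 3% monthly interest)): balance=$53.04 total_interest=$3.04

Answer: 53.04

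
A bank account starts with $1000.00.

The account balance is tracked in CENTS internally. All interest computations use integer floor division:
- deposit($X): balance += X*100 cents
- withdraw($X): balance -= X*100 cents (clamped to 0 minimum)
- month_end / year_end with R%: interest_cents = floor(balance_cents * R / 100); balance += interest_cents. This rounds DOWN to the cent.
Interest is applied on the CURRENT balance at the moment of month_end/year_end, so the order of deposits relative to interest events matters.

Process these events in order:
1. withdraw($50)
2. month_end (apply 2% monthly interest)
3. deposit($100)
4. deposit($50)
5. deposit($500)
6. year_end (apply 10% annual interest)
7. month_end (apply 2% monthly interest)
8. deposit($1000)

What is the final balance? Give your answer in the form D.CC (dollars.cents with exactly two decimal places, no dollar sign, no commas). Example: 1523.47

Answer: 2816.51

Derivation:
After 1 (withdraw($50)): balance=$950.00 total_interest=$0.00
After 2 (month_end (apply 2% monthly interest)): balance=$969.00 total_interest=$19.00
After 3 (deposit($100)): balance=$1069.00 total_interest=$19.00
After 4 (deposit($50)): balance=$1119.00 total_interest=$19.00
After 5 (deposit($500)): balance=$1619.00 total_interest=$19.00
After 6 (year_end (apply 10% annual interest)): balance=$1780.90 total_interest=$180.90
After 7 (month_end (apply 2% monthly interest)): balance=$1816.51 total_interest=$216.51
After 8 (deposit($1000)): balance=$2816.51 total_interest=$216.51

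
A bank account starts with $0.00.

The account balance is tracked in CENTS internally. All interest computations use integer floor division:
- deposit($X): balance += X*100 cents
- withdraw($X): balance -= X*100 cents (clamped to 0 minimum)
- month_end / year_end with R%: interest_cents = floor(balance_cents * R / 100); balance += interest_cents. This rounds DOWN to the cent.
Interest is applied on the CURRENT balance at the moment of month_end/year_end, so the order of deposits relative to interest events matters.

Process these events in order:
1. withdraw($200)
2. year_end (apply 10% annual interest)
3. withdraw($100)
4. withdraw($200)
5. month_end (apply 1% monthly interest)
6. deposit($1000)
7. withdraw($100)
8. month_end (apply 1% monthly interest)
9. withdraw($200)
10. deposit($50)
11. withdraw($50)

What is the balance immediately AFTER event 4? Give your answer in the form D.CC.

Answer: 0.00

Derivation:
After 1 (withdraw($200)): balance=$0.00 total_interest=$0.00
After 2 (year_end (apply 10% annual interest)): balance=$0.00 total_interest=$0.00
After 3 (withdraw($100)): balance=$0.00 total_interest=$0.00
After 4 (withdraw($200)): balance=$0.00 total_interest=$0.00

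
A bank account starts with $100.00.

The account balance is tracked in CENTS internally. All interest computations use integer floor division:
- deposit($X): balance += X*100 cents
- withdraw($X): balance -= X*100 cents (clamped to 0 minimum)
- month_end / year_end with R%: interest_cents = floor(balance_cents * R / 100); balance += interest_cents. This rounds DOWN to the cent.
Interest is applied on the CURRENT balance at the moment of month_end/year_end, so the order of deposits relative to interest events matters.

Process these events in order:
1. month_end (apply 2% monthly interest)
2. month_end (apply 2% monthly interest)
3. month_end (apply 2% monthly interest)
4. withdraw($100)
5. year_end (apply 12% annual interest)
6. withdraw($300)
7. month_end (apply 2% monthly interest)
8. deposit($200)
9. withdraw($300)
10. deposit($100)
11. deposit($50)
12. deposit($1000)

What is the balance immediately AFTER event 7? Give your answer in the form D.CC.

After 1 (month_end (apply 2% monthly interest)): balance=$102.00 total_interest=$2.00
After 2 (month_end (apply 2% monthly interest)): balance=$104.04 total_interest=$4.04
After 3 (month_end (apply 2% monthly interest)): balance=$106.12 total_interest=$6.12
After 4 (withdraw($100)): balance=$6.12 total_interest=$6.12
After 5 (year_end (apply 12% annual interest)): balance=$6.85 total_interest=$6.85
After 6 (withdraw($300)): balance=$0.00 total_interest=$6.85
After 7 (month_end (apply 2% monthly interest)): balance=$0.00 total_interest=$6.85

Answer: 0.00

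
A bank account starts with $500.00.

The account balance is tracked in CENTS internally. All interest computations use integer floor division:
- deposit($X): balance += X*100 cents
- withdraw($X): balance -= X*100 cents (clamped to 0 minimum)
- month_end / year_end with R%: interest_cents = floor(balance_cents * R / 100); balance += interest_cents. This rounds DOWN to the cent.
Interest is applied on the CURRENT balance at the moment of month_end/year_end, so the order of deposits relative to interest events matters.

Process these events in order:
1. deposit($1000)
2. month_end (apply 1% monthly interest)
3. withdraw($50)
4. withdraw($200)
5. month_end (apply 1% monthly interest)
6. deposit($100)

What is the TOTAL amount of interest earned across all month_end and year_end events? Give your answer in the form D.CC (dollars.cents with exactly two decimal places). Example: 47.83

After 1 (deposit($1000)): balance=$1500.00 total_interest=$0.00
After 2 (month_end (apply 1% monthly interest)): balance=$1515.00 total_interest=$15.00
After 3 (withdraw($50)): balance=$1465.00 total_interest=$15.00
After 4 (withdraw($200)): balance=$1265.00 total_interest=$15.00
After 5 (month_end (apply 1% monthly interest)): balance=$1277.65 total_interest=$27.65
After 6 (deposit($100)): balance=$1377.65 total_interest=$27.65

Answer: 27.65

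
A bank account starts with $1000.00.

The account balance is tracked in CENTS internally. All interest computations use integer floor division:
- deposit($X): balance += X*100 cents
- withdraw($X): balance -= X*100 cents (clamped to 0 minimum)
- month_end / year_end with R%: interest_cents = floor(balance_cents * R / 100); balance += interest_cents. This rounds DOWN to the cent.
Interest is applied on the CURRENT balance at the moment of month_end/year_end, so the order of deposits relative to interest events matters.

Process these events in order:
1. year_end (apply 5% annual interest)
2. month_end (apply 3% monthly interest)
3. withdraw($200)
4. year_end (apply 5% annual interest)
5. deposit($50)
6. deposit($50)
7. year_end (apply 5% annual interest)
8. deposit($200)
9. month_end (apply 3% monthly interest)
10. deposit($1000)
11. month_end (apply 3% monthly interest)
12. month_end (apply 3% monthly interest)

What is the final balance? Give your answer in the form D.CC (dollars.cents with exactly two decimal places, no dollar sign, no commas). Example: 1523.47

Answer: 2456.12

Derivation:
After 1 (year_end (apply 5% annual interest)): balance=$1050.00 total_interest=$50.00
After 2 (month_end (apply 3% monthly interest)): balance=$1081.50 total_interest=$81.50
After 3 (withdraw($200)): balance=$881.50 total_interest=$81.50
After 4 (year_end (apply 5% annual interest)): balance=$925.57 total_interest=$125.57
After 5 (deposit($50)): balance=$975.57 total_interest=$125.57
After 6 (deposit($50)): balance=$1025.57 total_interest=$125.57
After 7 (year_end (apply 5% annual interest)): balance=$1076.84 total_interest=$176.84
After 8 (deposit($200)): balance=$1276.84 total_interest=$176.84
After 9 (month_end (apply 3% monthly interest)): balance=$1315.14 total_interest=$215.14
After 10 (deposit($1000)): balance=$2315.14 total_interest=$215.14
After 11 (month_end (apply 3% monthly interest)): balance=$2384.59 total_interest=$284.59
After 12 (month_end (apply 3% monthly interest)): balance=$2456.12 total_interest=$356.12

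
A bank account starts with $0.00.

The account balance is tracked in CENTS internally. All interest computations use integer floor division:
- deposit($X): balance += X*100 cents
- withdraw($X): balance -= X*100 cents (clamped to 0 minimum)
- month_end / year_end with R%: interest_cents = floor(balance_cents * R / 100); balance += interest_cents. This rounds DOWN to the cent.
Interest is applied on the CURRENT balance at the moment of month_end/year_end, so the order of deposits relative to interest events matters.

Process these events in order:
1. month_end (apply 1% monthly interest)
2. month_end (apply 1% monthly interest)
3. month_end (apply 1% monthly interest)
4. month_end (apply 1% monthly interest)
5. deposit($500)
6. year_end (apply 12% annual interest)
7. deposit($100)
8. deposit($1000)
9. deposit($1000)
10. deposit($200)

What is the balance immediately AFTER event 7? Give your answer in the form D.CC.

Answer: 660.00

Derivation:
After 1 (month_end (apply 1% monthly interest)): balance=$0.00 total_interest=$0.00
After 2 (month_end (apply 1% monthly interest)): balance=$0.00 total_interest=$0.00
After 3 (month_end (apply 1% monthly interest)): balance=$0.00 total_interest=$0.00
After 4 (month_end (apply 1% monthly interest)): balance=$0.00 total_interest=$0.00
After 5 (deposit($500)): balance=$500.00 total_interest=$0.00
After 6 (year_end (apply 12% annual interest)): balance=$560.00 total_interest=$60.00
After 7 (deposit($100)): balance=$660.00 total_interest=$60.00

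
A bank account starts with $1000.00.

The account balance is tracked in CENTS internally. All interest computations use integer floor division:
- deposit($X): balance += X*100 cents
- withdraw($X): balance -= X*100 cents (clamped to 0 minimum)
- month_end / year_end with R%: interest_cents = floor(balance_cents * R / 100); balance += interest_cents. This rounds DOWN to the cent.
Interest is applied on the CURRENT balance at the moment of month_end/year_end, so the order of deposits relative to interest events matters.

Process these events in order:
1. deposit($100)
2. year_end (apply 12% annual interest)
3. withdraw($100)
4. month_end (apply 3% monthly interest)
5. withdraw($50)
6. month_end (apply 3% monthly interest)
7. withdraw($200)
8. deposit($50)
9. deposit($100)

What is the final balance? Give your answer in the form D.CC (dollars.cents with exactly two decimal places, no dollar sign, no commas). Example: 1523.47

Answer: 1099.43

Derivation:
After 1 (deposit($100)): balance=$1100.00 total_interest=$0.00
After 2 (year_end (apply 12% annual interest)): balance=$1232.00 total_interest=$132.00
After 3 (withdraw($100)): balance=$1132.00 total_interest=$132.00
After 4 (month_end (apply 3% monthly interest)): balance=$1165.96 total_interest=$165.96
After 5 (withdraw($50)): balance=$1115.96 total_interest=$165.96
After 6 (month_end (apply 3% monthly interest)): balance=$1149.43 total_interest=$199.43
After 7 (withdraw($200)): balance=$949.43 total_interest=$199.43
After 8 (deposit($50)): balance=$999.43 total_interest=$199.43
After 9 (deposit($100)): balance=$1099.43 total_interest=$199.43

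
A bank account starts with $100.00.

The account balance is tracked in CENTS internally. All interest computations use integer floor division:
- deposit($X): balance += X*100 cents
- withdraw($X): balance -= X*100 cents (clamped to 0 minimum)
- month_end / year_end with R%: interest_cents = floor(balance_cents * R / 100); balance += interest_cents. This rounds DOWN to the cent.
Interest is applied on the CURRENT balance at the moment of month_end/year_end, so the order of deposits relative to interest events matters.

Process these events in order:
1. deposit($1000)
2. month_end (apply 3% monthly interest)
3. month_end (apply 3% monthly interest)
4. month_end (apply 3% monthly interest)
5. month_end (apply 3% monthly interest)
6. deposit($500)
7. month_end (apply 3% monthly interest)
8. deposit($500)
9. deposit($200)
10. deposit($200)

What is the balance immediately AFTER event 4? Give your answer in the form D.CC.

After 1 (deposit($1000)): balance=$1100.00 total_interest=$0.00
After 2 (month_end (apply 3% monthly interest)): balance=$1133.00 total_interest=$33.00
After 3 (month_end (apply 3% monthly interest)): balance=$1166.99 total_interest=$66.99
After 4 (month_end (apply 3% monthly interest)): balance=$1201.99 total_interest=$101.99

Answer: 1201.99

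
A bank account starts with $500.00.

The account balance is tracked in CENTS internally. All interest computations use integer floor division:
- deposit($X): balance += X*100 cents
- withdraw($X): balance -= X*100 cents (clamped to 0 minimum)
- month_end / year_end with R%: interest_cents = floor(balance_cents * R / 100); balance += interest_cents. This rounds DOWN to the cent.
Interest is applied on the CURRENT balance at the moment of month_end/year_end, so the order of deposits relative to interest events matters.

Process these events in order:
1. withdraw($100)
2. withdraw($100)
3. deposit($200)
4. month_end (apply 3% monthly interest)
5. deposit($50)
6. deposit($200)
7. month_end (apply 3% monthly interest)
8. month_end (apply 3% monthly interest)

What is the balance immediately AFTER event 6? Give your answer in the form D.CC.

Answer: 765.00

Derivation:
After 1 (withdraw($100)): balance=$400.00 total_interest=$0.00
After 2 (withdraw($100)): balance=$300.00 total_interest=$0.00
After 3 (deposit($200)): balance=$500.00 total_interest=$0.00
After 4 (month_end (apply 3% monthly interest)): balance=$515.00 total_interest=$15.00
After 5 (deposit($50)): balance=$565.00 total_interest=$15.00
After 6 (deposit($200)): balance=$765.00 total_interest=$15.00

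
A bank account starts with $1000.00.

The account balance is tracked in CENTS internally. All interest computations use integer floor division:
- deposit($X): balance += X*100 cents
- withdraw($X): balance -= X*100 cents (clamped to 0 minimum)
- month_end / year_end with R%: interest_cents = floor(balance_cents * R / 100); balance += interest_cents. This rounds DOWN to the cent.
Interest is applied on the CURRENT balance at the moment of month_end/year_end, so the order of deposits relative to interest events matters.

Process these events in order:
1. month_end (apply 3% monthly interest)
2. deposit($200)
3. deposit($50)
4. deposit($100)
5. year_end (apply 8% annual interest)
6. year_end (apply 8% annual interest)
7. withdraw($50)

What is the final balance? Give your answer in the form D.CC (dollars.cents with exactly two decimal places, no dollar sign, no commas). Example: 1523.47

After 1 (month_end (apply 3% monthly interest)): balance=$1030.00 total_interest=$30.00
After 2 (deposit($200)): balance=$1230.00 total_interest=$30.00
After 3 (deposit($50)): balance=$1280.00 total_interest=$30.00
After 4 (deposit($100)): balance=$1380.00 total_interest=$30.00
After 5 (year_end (apply 8% annual interest)): balance=$1490.40 total_interest=$140.40
After 6 (year_end (apply 8% annual interest)): balance=$1609.63 total_interest=$259.63
After 7 (withdraw($50)): balance=$1559.63 total_interest=$259.63

Answer: 1559.63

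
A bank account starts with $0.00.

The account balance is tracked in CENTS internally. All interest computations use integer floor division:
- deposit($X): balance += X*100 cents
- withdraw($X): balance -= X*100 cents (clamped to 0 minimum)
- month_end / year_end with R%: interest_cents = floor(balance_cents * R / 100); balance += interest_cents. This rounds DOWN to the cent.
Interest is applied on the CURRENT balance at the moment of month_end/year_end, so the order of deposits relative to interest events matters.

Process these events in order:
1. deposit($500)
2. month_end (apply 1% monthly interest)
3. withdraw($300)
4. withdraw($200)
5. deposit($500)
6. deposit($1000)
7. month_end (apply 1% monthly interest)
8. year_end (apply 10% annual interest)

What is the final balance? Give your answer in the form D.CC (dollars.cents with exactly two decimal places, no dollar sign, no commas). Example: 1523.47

Answer: 1672.05

Derivation:
After 1 (deposit($500)): balance=$500.00 total_interest=$0.00
After 2 (month_end (apply 1% monthly interest)): balance=$505.00 total_interest=$5.00
After 3 (withdraw($300)): balance=$205.00 total_interest=$5.00
After 4 (withdraw($200)): balance=$5.00 total_interest=$5.00
After 5 (deposit($500)): balance=$505.00 total_interest=$5.00
After 6 (deposit($1000)): balance=$1505.00 total_interest=$5.00
After 7 (month_end (apply 1% monthly interest)): balance=$1520.05 total_interest=$20.05
After 8 (year_end (apply 10% annual interest)): balance=$1672.05 total_interest=$172.05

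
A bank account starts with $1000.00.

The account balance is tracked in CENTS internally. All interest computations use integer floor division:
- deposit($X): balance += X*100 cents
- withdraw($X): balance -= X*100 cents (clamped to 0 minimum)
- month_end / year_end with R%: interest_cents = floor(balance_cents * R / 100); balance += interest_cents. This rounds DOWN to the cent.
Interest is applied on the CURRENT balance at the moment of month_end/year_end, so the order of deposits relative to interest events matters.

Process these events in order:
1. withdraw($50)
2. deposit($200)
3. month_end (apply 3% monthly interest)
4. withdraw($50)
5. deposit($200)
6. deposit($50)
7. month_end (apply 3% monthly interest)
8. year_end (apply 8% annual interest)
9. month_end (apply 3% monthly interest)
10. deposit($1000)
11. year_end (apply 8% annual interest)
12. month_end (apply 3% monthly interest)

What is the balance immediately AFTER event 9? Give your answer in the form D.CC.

After 1 (withdraw($50)): balance=$950.00 total_interest=$0.00
After 2 (deposit($200)): balance=$1150.00 total_interest=$0.00
After 3 (month_end (apply 3% monthly interest)): balance=$1184.50 total_interest=$34.50
After 4 (withdraw($50)): balance=$1134.50 total_interest=$34.50
After 5 (deposit($200)): balance=$1334.50 total_interest=$34.50
After 6 (deposit($50)): balance=$1384.50 total_interest=$34.50
After 7 (month_end (apply 3% monthly interest)): balance=$1426.03 total_interest=$76.03
After 8 (year_end (apply 8% annual interest)): balance=$1540.11 total_interest=$190.11
After 9 (month_end (apply 3% monthly interest)): balance=$1586.31 total_interest=$236.31

Answer: 1586.31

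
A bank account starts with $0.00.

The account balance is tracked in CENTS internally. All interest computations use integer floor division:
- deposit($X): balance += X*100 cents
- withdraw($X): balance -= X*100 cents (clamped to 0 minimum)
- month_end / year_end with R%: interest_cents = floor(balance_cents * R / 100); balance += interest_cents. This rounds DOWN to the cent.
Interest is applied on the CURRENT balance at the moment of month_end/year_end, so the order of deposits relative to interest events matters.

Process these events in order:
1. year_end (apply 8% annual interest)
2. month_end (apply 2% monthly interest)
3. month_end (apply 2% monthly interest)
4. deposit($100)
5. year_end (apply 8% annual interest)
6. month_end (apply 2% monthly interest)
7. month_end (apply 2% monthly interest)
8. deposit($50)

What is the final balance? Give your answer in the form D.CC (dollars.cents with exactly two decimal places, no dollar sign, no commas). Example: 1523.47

Answer: 162.36

Derivation:
After 1 (year_end (apply 8% annual interest)): balance=$0.00 total_interest=$0.00
After 2 (month_end (apply 2% monthly interest)): balance=$0.00 total_interest=$0.00
After 3 (month_end (apply 2% monthly interest)): balance=$0.00 total_interest=$0.00
After 4 (deposit($100)): balance=$100.00 total_interest=$0.00
After 5 (year_end (apply 8% annual interest)): balance=$108.00 total_interest=$8.00
After 6 (month_end (apply 2% monthly interest)): balance=$110.16 total_interest=$10.16
After 7 (month_end (apply 2% monthly interest)): balance=$112.36 total_interest=$12.36
After 8 (deposit($50)): balance=$162.36 total_interest=$12.36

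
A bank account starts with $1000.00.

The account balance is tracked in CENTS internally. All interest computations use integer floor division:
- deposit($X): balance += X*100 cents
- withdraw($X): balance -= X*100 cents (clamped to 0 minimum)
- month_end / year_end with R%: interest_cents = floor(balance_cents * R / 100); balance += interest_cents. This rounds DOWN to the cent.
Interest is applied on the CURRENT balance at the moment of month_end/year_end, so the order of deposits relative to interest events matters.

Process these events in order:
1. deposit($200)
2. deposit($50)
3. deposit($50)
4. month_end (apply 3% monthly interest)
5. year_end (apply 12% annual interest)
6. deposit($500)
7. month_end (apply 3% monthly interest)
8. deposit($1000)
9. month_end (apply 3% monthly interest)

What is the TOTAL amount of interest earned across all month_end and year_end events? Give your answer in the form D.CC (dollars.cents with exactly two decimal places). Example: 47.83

Answer: 351.46

Derivation:
After 1 (deposit($200)): balance=$1200.00 total_interest=$0.00
After 2 (deposit($50)): balance=$1250.00 total_interest=$0.00
After 3 (deposit($50)): balance=$1300.00 total_interest=$0.00
After 4 (month_end (apply 3% monthly interest)): balance=$1339.00 total_interest=$39.00
After 5 (year_end (apply 12% annual interest)): balance=$1499.68 total_interest=$199.68
After 6 (deposit($500)): balance=$1999.68 total_interest=$199.68
After 7 (month_end (apply 3% monthly interest)): balance=$2059.67 total_interest=$259.67
After 8 (deposit($1000)): balance=$3059.67 total_interest=$259.67
After 9 (month_end (apply 3% monthly interest)): balance=$3151.46 total_interest=$351.46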